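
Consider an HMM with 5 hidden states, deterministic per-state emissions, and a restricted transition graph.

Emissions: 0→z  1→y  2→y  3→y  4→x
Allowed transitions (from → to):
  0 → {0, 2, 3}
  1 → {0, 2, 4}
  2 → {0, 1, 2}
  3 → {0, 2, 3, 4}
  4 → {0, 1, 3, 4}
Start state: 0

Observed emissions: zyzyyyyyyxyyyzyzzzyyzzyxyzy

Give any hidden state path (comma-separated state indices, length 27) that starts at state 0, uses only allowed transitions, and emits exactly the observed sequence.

0,3,0,2,2,2,1,2,1,4,3,3,2,0,2,0,0,0,3,2,0,0,3,4,3,0,3

  t0 'z' -> {0}, take 0 (start)
  t1 'y' -> {1,2,3}, take 3 (0->3 ok)
  t2 'z' -> {0}, take 0 (3->0 ok)
  t3 'y' -> {1,2,3}, take 2 (0->2 ok)
  t4 'y' -> {1,2,3}, take 2 (2->2 ok)
  t5 'y' -> {1,2,3}, take 2 (2->2 ok)
  t6 'y' -> {1,2,3}, take 1 (2->1 ok)
  t7 'y' -> {1,2,3}, take 2 (1->2 ok)
  t8 'y' -> {1,2,3}, take 1 (2->1 ok)
  t9 'x' -> {4}, take 4 (1->4 ok)
  t10 'y' -> {1,2,3}, take 3 (4->3 ok)
  t11 'y' -> {1,2,3}, take 3 (3->3 ok)
  t12 'y' -> {1,2,3}, take 2 (3->2 ok)
  t13 'z' -> {0}, take 0 (2->0 ok)
  t14 'y' -> {1,2,3}, take 2 (0->2 ok)
  t15 'z' -> {0}, take 0 (2->0 ok)
  t16 'z' -> {0}, take 0 (0->0 ok)
  t17 'z' -> {0}, take 0 (0->0 ok)
  t18 'y' -> {1,2,3}, take 3 (0->3 ok)
  t19 'y' -> {1,2,3}, take 2 (3->2 ok)
  t20 'z' -> {0}, take 0 (2->0 ok)
  t21 'z' -> {0}, take 0 (0->0 ok)
  t22 'y' -> {1,2,3}, take 3 (0->3 ok)
  t23 'x' -> {4}, take 4 (3->4 ok)
  t24 'y' -> {1,2,3}, take 3 (4->3 ok)
  t25 'z' -> {0}, take 0 (3->0 ok)
  t26 'y' -> {1,2,3}, take 3 (0->3 ok)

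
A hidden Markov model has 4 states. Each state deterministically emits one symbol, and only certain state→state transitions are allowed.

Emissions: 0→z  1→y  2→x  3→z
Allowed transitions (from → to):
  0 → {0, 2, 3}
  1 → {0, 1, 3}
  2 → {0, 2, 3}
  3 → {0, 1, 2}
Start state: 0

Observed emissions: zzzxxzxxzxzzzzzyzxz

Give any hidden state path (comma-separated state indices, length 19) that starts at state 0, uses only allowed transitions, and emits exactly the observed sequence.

  [0] z  {0,3}  => 0  start
  [1] z  {0,3}  => 0  0->0 ok
  [2] z  {0,3}  => 3  0->3 ok
  [3] x  {2}  => 2  3->2 ok
  [4] x  {2}  => 2  2->2 ok
  [5] z  {0,3}  => 3  2->3 ok
  [6] x  {2}  => 2  3->2 ok
  [7] x  {2}  => 2  2->2 ok
  [8] z  {0,3}  => 0  2->0 ok
  [9] x  {2}  => 2  0->2 ok
  [10] z  {0,3}  => 3  2->3 ok
  [11] z  {0,3}  => 0  3->0 ok
  [12] z  {0,3}  => 3  0->3 ok
  [13] z  {0,3}  => 0  3->0 ok
  [14] z  {0,3}  => 3  0->3 ok
  [15] y  {1}  => 1  3->1 ok
  [16] z  {0,3}  => 3  1->3 ok
  [17] x  {2}  => 2  3->2 ok
  [18] z  {0,3}  => 3  2->3 ok

0,0,3,2,2,3,2,2,0,2,3,0,3,0,3,1,3,2,3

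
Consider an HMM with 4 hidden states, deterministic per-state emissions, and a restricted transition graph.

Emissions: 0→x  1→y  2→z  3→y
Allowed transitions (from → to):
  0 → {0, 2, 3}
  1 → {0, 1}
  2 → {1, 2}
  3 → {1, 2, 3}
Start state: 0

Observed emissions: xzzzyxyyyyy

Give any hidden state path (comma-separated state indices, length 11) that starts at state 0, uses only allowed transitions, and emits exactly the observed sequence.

  pos 0: x in {0}, choose 0; start
  pos 1: z in {2}, choose 2; 0->2 ok
  pos 2: z in {2}, choose 2; 2->2 ok
  pos 3: z in {2}, choose 2; 2->2 ok
  pos 4: y in {1,3}, choose 1; 2->1 ok
  pos 5: x in {0}, choose 0; 1->0 ok
  pos 6: y in {1,3}, choose 3; 0->3 ok
  pos 7: y in {1,3}, choose 3; 3->3 ok
  pos 8: y in {1,3}, choose 3; 3->3 ok
  pos 9: y in {1,3}, choose 3; 3->3 ok
  pos 10: y in {1,3}, choose 1; 3->1 ok

0,2,2,2,1,0,3,3,3,3,1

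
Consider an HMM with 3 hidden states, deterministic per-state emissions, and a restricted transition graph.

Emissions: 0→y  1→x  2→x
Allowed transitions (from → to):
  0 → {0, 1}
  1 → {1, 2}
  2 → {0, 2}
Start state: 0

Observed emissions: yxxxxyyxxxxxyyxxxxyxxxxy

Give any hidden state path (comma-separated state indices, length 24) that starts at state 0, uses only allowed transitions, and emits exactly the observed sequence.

  [0] y  {0}  => 0  start
  [1] x  {1,2}  => 1  0->1 ok
  [2] x  {1,2}  => 1  1->1 ok
  [3] x  {1,2}  => 1  1->1 ok
  [4] x  {1,2}  => 2  1->2 ok
  [5] y  {0}  => 0  2->0 ok
  [6] y  {0}  => 0  0->0 ok
  [7] x  {1,2}  => 1  0->1 ok
  [8] x  {1,2}  => 1  1->1 ok
  [9] x  {1,2}  => 1  1->1 ok
  [10] x  {1,2}  => 2  1->2 ok
  [11] x  {1,2}  => 2  2->2 ok
  [12] y  {0}  => 0  2->0 ok
  [13] y  {0}  => 0  0->0 ok
  [14] x  {1,2}  => 1  0->1 ok
  [15] x  {1,2}  => 2  1->2 ok
  [16] x  {1,2}  => 2  2->2 ok
  [17] x  {1,2}  => 2  2->2 ok
  [18] y  {0}  => 0  2->0 ok
  [19] x  {1,2}  => 1  0->1 ok
  [20] x  {1,2}  => 1  1->1 ok
  [21] x  {1,2}  => 2  1->2 ok
  [22] x  {1,2}  => 2  2->2 ok
  [23] y  {0}  => 0  2->0 ok

0,1,1,1,2,0,0,1,1,1,2,2,0,0,1,2,2,2,0,1,1,2,2,0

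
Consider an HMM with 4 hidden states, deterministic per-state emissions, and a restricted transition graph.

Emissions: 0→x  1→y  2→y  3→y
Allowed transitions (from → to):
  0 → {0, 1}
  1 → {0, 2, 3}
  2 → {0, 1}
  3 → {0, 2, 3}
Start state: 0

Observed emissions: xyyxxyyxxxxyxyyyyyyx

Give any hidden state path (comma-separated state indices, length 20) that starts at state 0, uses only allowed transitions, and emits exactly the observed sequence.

0,1,2,0,0,1,3,0,0,0,0,1,0,1,2,1,3,3,2,0

  pos 0: x in {0}, choose 0; start
  pos 1: y in {1,2,3}, choose 1; 0->1 ok
  pos 2: y in {1,2,3}, choose 2; 1->2 ok
  pos 3: x in {0}, choose 0; 2->0 ok
  pos 4: x in {0}, choose 0; 0->0 ok
  pos 5: y in {1,2,3}, choose 1; 0->1 ok
  pos 6: y in {1,2,3}, choose 3; 1->3 ok
  pos 7: x in {0}, choose 0; 3->0 ok
  pos 8: x in {0}, choose 0; 0->0 ok
  pos 9: x in {0}, choose 0; 0->0 ok
  pos 10: x in {0}, choose 0; 0->0 ok
  pos 11: y in {1,2,3}, choose 1; 0->1 ok
  pos 12: x in {0}, choose 0; 1->0 ok
  pos 13: y in {1,2,3}, choose 1; 0->1 ok
  pos 14: y in {1,2,3}, choose 2; 1->2 ok
  pos 15: y in {1,2,3}, choose 1; 2->1 ok
  pos 16: y in {1,2,3}, choose 3; 1->3 ok
  pos 17: y in {1,2,3}, choose 3; 3->3 ok
  pos 18: y in {1,2,3}, choose 2; 3->2 ok
  pos 19: x in {0}, choose 0; 2->0 ok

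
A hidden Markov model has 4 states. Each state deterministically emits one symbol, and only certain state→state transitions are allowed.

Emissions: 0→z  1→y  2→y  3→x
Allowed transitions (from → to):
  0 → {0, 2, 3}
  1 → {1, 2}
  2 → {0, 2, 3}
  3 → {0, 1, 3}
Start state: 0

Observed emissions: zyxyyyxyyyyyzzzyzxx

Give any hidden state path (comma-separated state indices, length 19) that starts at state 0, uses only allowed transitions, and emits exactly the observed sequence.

  0: obs=z cand={0} pick 0 [start]
  1: obs=y cand={1,2} pick 2 [0->2 ok]
  2: obs=x cand={3} pick 3 [2->3 ok]
  3: obs=y cand={1,2} pick 1 [3->1 ok]
  4: obs=y cand={1,2} pick 1 [1->1 ok]
  5: obs=y cand={1,2} pick 2 [1->2 ok]
  6: obs=x cand={3} pick 3 [2->3 ok]
  7: obs=y cand={1,2} pick 1 [3->1 ok]
  8: obs=y cand={1,2} pick 1 [1->1 ok]
  9: obs=y cand={1,2} pick 1 [1->1 ok]
  10: obs=y cand={1,2} pick 1 [1->1 ok]
  11: obs=y cand={1,2} pick 2 [1->2 ok]
  12: obs=z cand={0} pick 0 [2->0 ok]
  13: obs=z cand={0} pick 0 [0->0 ok]
  14: obs=z cand={0} pick 0 [0->0 ok]
  15: obs=y cand={1,2} pick 2 [0->2 ok]
  16: obs=z cand={0} pick 0 [2->0 ok]
  17: obs=x cand={3} pick 3 [0->3 ok]
  18: obs=x cand={3} pick 3 [3->3 ok]

0,2,3,1,1,2,3,1,1,1,1,2,0,0,0,2,0,3,3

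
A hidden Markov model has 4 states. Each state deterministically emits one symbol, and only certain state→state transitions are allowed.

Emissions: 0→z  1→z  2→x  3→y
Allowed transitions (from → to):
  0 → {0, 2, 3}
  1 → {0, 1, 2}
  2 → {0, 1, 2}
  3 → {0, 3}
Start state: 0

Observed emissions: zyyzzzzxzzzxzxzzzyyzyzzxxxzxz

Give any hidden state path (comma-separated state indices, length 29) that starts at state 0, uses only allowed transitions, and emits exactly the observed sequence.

  [0] z  {0,1}  => 0  start
  [1] y  {3}  => 3  0->3 ok
  [2] y  {3}  => 3  3->3 ok
  [3] z  {0,1}  => 0  3->0 ok
  [4] z  {0,1}  => 0  0->0 ok
  [5] z  {0,1}  => 0  0->0 ok
  [6] z  {0,1}  => 0  0->0 ok
  [7] x  {2}  => 2  0->2 ok
  [8] z  {0,1}  => 1  2->1 ok
  [9] z  {0,1}  => 1  1->1 ok
  [10] z  {0,1}  => 0  1->0 ok
  [11] x  {2}  => 2  0->2 ok
  [12] z  {0,1}  => 0  2->0 ok
  [13] x  {2}  => 2  0->2 ok
  [14] z  {0,1}  => 1  2->1 ok
  [15] z  {0,1}  => 1  1->1 ok
  [16] z  {0,1}  => 0  1->0 ok
  [17] y  {3}  => 3  0->3 ok
  [18] y  {3}  => 3  3->3 ok
  [19] z  {0,1}  => 0  3->0 ok
  [20] y  {3}  => 3  0->3 ok
  [21] z  {0,1}  => 0  3->0 ok
  [22] z  {0,1}  => 0  0->0 ok
  [23] x  {2}  => 2  0->2 ok
  [24] x  {2}  => 2  2->2 ok
  [25] x  {2}  => 2  2->2 ok
  [26] z  {0,1}  => 0  2->0 ok
  [27] x  {2}  => 2  0->2 ok
  [28] z  {0,1}  => 0  2->0 ok

0,3,3,0,0,0,0,2,1,1,0,2,0,2,1,1,0,3,3,0,3,0,0,2,2,2,0,2,0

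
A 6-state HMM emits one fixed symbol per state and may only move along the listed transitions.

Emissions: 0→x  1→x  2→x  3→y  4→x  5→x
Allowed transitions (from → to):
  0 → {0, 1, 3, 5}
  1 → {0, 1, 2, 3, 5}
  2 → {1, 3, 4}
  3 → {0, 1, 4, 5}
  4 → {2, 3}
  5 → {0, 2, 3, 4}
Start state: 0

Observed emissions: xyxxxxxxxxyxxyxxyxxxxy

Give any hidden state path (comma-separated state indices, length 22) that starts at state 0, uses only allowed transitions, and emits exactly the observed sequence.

  pos 0: x in {0,1,2,4,5}, choose 0; start
  pos 1: y in {3}, choose 3; 0->3 ok
  pos 2: x in {0,1,2,4,5}, choose 5; 3->5 ok
  pos 3: x in {0,1,2,4,5}, choose 2; 5->2 ok
  pos 4: x in {0,1,2,4,5}, choose 1; 2->1 ok
  pos 5: x in {0,1,2,4,5}, choose 0; 1->0 ok
  pos 6: x in {0,1,2,4,5}, choose 0; 0->0 ok
  pos 7: x in {0,1,2,4,5}, choose 1; 0->1 ok
  pos 8: x in {0,1,2,4,5}, choose 0; 1->0 ok
  pos 9: x in {0,1,2,4,5}, choose 5; 0->5 ok
  pos 10: y in {3}, choose 3; 5->3 ok
  pos 11: x in {0,1,2,4,5}, choose 5; 3->5 ok
  pos 12: x in {0,1,2,4,5}, choose 0; 5->0 ok
  pos 13: y in {3}, choose 3; 0->3 ok
  pos 14: x in {0,1,2,4,5}, choose 1; 3->1 ok
  pos 15: x in {0,1,2,4,5}, choose 5; 1->5 ok
  pos 16: y in {3}, choose 3; 5->3 ok
  pos 17: x in {0,1,2,4,5}, choose 1; 3->1 ok
  pos 18: x in {0,1,2,4,5}, choose 0; 1->0 ok
  pos 19: x in {0,1,2,4,5}, choose 5; 0->5 ok
  pos 20: x in {0,1,2,4,5}, choose 2; 5->2 ok
  pos 21: y in {3}, choose 3; 2->3 ok

0,3,5,2,1,0,0,1,0,5,3,5,0,3,1,5,3,1,0,5,2,3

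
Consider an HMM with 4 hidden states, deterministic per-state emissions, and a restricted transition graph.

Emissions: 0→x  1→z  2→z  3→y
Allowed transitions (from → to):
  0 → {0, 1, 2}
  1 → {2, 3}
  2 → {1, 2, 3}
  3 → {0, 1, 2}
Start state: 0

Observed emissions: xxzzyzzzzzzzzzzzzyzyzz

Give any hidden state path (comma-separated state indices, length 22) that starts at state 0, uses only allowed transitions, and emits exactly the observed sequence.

0,0,2,1,3,2,2,1,2,1,2,1,2,1,2,2,1,3,2,3,2,1

  t0 'x' -> {0}, take 0 (start)
  t1 'x' -> {0}, take 0 (0->0 ok)
  t2 'z' -> {1,2}, take 2 (0->2 ok)
  t3 'z' -> {1,2}, take 1 (2->1 ok)
  t4 'y' -> {3}, take 3 (1->3 ok)
  t5 'z' -> {1,2}, take 2 (3->2 ok)
  t6 'z' -> {1,2}, take 2 (2->2 ok)
  t7 'z' -> {1,2}, take 1 (2->1 ok)
  t8 'z' -> {1,2}, take 2 (1->2 ok)
  t9 'z' -> {1,2}, take 1 (2->1 ok)
  t10 'z' -> {1,2}, take 2 (1->2 ok)
  t11 'z' -> {1,2}, take 1 (2->1 ok)
  t12 'z' -> {1,2}, take 2 (1->2 ok)
  t13 'z' -> {1,2}, take 1 (2->1 ok)
  t14 'z' -> {1,2}, take 2 (1->2 ok)
  t15 'z' -> {1,2}, take 2 (2->2 ok)
  t16 'z' -> {1,2}, take 1 (2->1 ok)
  t17 'y' -> {3}, take 3 (1->3 ok)
  t18 'z' -> {1,2}, take 2 (3->2 ok)
  t19 'y' -> {3}, take 3 (2->3 ok)
  t20 'z' -> {1,2}, take 2 (3->2 ok)
  t21 'z' -> {1,2}, take 1 (2->1 ok)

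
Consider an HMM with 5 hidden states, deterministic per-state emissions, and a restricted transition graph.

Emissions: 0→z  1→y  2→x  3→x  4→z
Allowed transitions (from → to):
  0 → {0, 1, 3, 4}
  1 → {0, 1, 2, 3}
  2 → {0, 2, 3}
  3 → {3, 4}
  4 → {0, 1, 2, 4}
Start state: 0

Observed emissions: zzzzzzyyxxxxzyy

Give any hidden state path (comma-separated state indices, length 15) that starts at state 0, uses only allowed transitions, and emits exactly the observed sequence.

  t0 'z' -> {0,4}, take 0 (start)
  t1 'z' -> {0,4}, take 0 (0->0 ok)
  t2 'z' -> {0,4}, take 0 (0->0 ok)
  t3 'z' -> {0,4}, take 0 (0->0 ok)
  t4 'z' -> {0,4}, take 0 (0->0 ok)
  t5 'z' -> {0,4}, take 0 (0->0 ok)
  t6 'y' -> {1}, take 1 (0->1 ok)
  t7 'y' -> {1}, take 1 (1->1 ok)
  t8 'x' -> {2,3}, take 2 (1->2 ok)
  t9 'x' -> {2,3}, take 2 (2->2 ok)
  t10 'x' -> {2,3}, take 2 (2->2 ok)
  t11 'x' -> {2,3}, take 3 (2->3 ok)
  t12 'z' -> {0,4}, take 4 (3->4 ok)
  t13 'y' -> {1}, take 1 (4->1 ok)
  t14 'y' -> {1}, take 1 (1->1 ok)

0,0,0,0,0,0,1,1,2,2,2,3,4,1,1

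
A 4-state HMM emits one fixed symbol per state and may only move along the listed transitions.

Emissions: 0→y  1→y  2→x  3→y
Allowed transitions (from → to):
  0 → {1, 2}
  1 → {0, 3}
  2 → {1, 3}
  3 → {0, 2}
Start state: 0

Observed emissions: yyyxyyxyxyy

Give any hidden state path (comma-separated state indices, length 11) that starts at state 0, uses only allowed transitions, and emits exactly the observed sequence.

  pos 0: y in {0,1,3}, choose 0; start
  pos 1: y in {0,1,3}, choose 1; 0->1 ok
  pos 2: y in {0,1,3}, choose 3; 1->3 ok
  pos 3: x in {2}, choose 2; 3->2 ok
  pos 4: y in {0,1,3}, choose 1; 2->1 ok
  pos 5: y in {0,1,3}, choose 3; 1->3 ok
  pos 6: x in {2}, choose 2; 3->2 ok
  pos 7: y in {0,1,3}, choose 3; 2->3 ok
  pos 8: x in {2}, choose 2; 3->2 ok
  pos 9: y in {0,1,3}, choose 1; 2->1 ok
  pos 10: y in {0,1,3}, choose 0; 1->0 ok

0,1,3,2,1,3,2,3,2,1,0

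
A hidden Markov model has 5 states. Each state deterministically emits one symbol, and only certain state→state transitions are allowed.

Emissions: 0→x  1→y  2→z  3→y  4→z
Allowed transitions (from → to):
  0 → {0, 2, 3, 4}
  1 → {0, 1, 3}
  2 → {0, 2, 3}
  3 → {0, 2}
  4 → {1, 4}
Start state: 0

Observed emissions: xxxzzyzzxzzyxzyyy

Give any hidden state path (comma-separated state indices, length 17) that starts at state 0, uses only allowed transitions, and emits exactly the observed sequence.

0,0,0,2,2,3,2,2,0,4,4,1,0,4,1,1,3

  t0 'x' -> {0}, take 0 (start)
  t1 'x' -> {0}, take 0 (0->0 ok)
  t2 'x' -> {0}, take 0 (0->0 ok)
  t3 'z' -> {2,4}, take 2 (0->2 ok)
  t4 'z' -> {2,4}, take 2 (2->2 ok)
  t5 'y' -> {1,3}, take 3 (2->3 ok)
  t6 'z' -> {2,4}, take 2 (3->2 ok)
  t7 'z' -> {2,4}, take 2 (2->2 ok)
  t8 'x' -> {0}, take 0 (2->0 ok)
  t9 'z' -> {2,4}, take 4 (0->4 ok)
  t10 'z' -> {2,4}, take 4 (4->4 ok)
  t11 'y' -> {1,3}, take 1 (4->1 ok)
  t12 'x' -> {0}, take 0 (1->0 ok)
  t13 'z' -> {2,4}, take 4 (0->4 ok)
  t14 'y' -> {1,3}, take 1 (4->1 ok)
  t15 'y' -> {1,3}, take 1 (1->1 ok)
  t16 'y' -> {1,3}, take 3 (1->3 ok)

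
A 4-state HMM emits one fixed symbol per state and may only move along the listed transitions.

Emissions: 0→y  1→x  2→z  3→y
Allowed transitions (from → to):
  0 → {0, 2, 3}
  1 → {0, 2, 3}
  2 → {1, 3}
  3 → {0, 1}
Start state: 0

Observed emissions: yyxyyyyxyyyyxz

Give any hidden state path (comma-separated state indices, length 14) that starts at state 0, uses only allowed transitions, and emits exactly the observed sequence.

0,3,1,0,0,0,3,1,0,3,0,3,1,2

  [0] y  {0,3}  => 0  start
  [1] y  {0,3}  => 3  0->3 ok
  [2] x  {1}  => 1  3->1 ok
  [3] y  {0,3}  => 0  1->0 ok
  [4] y  {0,3}  => 0  0->0 ok
  [5] y  {0,3}  => 0  0->0 ok
  [6] y  {0,3}  => 3  0->3 ok
  [7] x  {1}  => 1  3->1 ok
  [8] y  {0,3}  => 0  1->0 ok
  [9] y  {0,3}  => 3  0->3 ok
  [10] y  {0,3}  => 0  3->0 ok
  [11] y  {0,3}  => 3  0->3 ok
  [12] x  {1}  => 1  3->1 ok
  [13] z  {2}  => 2  1->2 ok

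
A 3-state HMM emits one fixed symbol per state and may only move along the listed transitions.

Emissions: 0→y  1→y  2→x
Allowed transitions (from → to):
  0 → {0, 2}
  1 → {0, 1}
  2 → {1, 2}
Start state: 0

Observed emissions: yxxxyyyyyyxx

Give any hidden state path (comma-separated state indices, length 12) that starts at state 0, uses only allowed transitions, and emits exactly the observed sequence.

  [0] y  {0,1}  => 0  start
  [1] x  {2}  => 2  0->2 ok
  [2] x  {2}  => 2  2->2 ok
  [3] x  {2}  => 2  2->2 ok
  [4] y  {0,1}  => 1  2->1 ok
  [5] y  {0,1}  => 1  1->1 ok
  [6] y  {0,1}  => 1  1->1 ok
  [7] y  {0,1}  => 1  1->1 ok
  [8] y  {0,1}  => 0  1->0 ok
  [9] y  {0,1}  => 0  0->0 ok
  [10] x  {2}  => 2  0->2 ok
  [11] x  {2}  => 2  2->2 ok

0,2,2,2,1,1,1,1,0,0,2,2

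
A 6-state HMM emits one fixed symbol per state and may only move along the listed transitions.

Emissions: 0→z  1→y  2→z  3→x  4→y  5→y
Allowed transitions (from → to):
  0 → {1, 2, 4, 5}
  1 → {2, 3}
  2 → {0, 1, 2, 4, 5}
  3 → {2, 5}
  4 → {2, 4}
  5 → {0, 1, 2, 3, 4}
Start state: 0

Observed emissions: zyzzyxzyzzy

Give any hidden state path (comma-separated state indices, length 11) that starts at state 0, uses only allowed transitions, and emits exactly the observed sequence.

  0: obs=z cand={0,2} pick 0 [start]
  1: obs=y cand={1,4,5} pick 1 [0->1 ok]
  2: obs=z cand={0,2} pick 2 [1->2 ok]
  3: obs=z cand={0,2} pick 2 [2->2 ok]
  4: obs=y cand={1,4,5} pick 1 [2->1 ok]
  5: obs=x cand={3} pick 3 [1->3 ok]
  6: obs=z cand={0,2} pick 2 [3->2 ok]
  7: obs=y cand={1,4,5} pick 1 [2->1 ok]
  8: obs=z cand={0,2} pick 2 [1->2 ok]
  9: obs=z cand={0,2} pick 0 [2->0 ok]
  10: obs=y cand={1,4,5} pick 4 [0->4 ok]

0,1,2,2,1,3,2,1,2,0,4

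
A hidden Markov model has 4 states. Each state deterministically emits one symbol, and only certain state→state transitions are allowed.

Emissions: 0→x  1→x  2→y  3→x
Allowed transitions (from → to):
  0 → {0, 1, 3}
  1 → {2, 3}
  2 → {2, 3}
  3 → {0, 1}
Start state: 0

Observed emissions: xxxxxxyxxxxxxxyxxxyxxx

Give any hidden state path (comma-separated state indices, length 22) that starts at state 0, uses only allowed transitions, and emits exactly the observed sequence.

  pos 0: x in {0,1,3}, choose 0; start
  pos 1: x in {0,1,3}, choose 3; 0->3 ok
  pos 2: x in {0,1,3}, choose 0; 3->0 ok
  pos 3: x in {0,1,3}, choose 3; 0->3 ok
  pos 4: x in {0,1,3}, choose 0; 3->0 ok
  pos 5: x in {0,1,3}, choose 1; 0->1 ok
  pos 6: y in {2}, choose 2; 1->2 ok
  pos 7: x in {0,1,3}, choose 3; 2->3 ok
  pos 8: x in {0,1,3}, choose 1; 3->1 ok
  pos 9: x in {0,1,3}, choose 3; 1->3 ok
  pos 10: x in {0,1,3}, choose 0; 3->0 ok
  pos 11: x in {0,1,3}, choose 1; 0->1 ok
  pos 12: x in {0,1,3}, choose 3; 1->3 ok
  pos 13: x in {0,1,3}, choose 1; 3->1 ok
  pos 14: y in {2}, choose 2; 1->2 ok
  pos 15: x in {0,1,3}, choose 3; 2->3 ok
  pos 16: x in {0,1,3}, choose 0; 3->0 ok
  pos 17: x in {0,1,3}, choose 1; 0->1 ok
  pos 18: y in {2}, choose 2; 1->2 ok
  pos 19: x in {0,1,3}, choose 3; 2->3 ok
  pos 20: x in {0,1,3}, choose 0; 3->0 ok
  pos 21: x in {0,1,3}, choose 0; 0->0 ok

0,3,0,3,0,1,2,3,1,3,0,1,3,1,2,3,0,1,2,3,0,0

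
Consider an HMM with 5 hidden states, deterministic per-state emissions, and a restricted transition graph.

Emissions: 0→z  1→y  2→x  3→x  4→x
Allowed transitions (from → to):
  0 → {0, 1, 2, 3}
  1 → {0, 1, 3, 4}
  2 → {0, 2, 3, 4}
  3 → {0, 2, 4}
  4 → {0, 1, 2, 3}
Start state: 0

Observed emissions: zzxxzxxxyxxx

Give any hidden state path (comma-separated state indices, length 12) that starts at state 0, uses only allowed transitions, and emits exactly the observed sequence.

  pos 0: z in {0}, choose 0; start
  pos 1: z in {0}, choose 0; 0->0 ok
  pos 2: x in {2,3,4}, choose 3; 0->3 ok
  pos 3: x in {2,3,4}, choose 4; 3->4 ok
  pos 4: z in {0}, choose 0; 4->0 ok
  pos 5: x in {2,3,4}, choose 2; 0->2 ok
  pos 6: x in {2,3,4}, choose 2; 2->2 ok
  pos 7: x in {2,3,4}, choose 4; 2->4 ok
  pos 8: y in {1}, choose 1; 4->1 ok
  pos 9: x in {2,3,4}, choose 3; 1->3 ok
  pos 10: x in {2,3,4}, choose 4; 3->4 ok
  pos 11: x in {2,3,4}, choose 2; 4->2 ok

0,0,3,4,0,2,2,4,1,3,4,2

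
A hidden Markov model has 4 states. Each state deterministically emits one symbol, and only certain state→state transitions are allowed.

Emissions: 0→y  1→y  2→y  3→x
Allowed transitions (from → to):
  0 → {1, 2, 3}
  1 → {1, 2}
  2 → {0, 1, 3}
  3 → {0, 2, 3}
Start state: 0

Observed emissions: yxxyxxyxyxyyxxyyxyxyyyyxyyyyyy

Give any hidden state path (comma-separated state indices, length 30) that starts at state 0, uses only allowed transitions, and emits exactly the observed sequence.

  0: obs=y cand={0,1,2} pick 0 [start]
  1: obs=x cand={3} pick 3 [0->3 ok]
  2: obs=x cand={3} pick 3 [3->3 ok]
  3: obs=y cand={0,1,2} pick 0 [3->0 ok]
  4: obs=x cand={3} pick 3 [0->3 ok]
  5: obs=x cand={3} pick 3 [3->3 ok]
  6: obs=y cand={0,1,2} pick 2 [3->2 ok]
  7: obs=x cand={3} pick 3 [2->3 ok]
  8: obs=y cand={0,1,2} pick 0 [3->0 ok]
  9: obs=x cand={3} pick 3 [0->3 ok]
  10: obs=y cand={0,1,2} pick 2 [3->2 ok]
  11: obs=y cand={0,1,2} pick 0 [2->0 ok]
  12: obs=x cand={3} pick 3 [0->3 ok]
  13: obs=x cand={3} pick 3 [3->3 ok]
  14: obs=y cand={0,1,2} pick 2 [3->2 ok]
  15: obs=y cand={0,1,2} pick 0 [2->0 ok]
  16: obs=x cand={3} pick 3 [0->3 ok]
  17: obs=y cand={0,1,2} pick 2 [3->2 ok]
  18: obs=x cand={3} pick 3 [2->3 ok]
  19: obs=y cand={0,1,2} pick 0 [3->0 ok]
  20: obs=y cand={0,1,2} pick 1 [0->1 ok]
  21: obs=y cand={0,1,2} pick 2 [1->2 ok]
  22: obs=y cand={0,1,2} pick 0 [2->0 ok]
  23: obs=x cand={3} pick 3 [0->3 ok]
  24: obs=y cand={0,1,2} pick 0 [3->0 ok]
  25: obs=y cand={0,1,2} pick 1 [0->1 ok]
  26: obs=y cand={0,1,2} pick 1 [1->1 ok]
  27: obs=y cand={0,1,2} pick 1 [1->1 ok]
  28: obs=y cand={0,1,2} pick 2 [1->2 ok]
  29: obs=y cand={0,1,2} pick 1 [2->1 ok]

0,3,3,0,3,3,2,3,0,3,2,0,3,3,2,0,3,2,3,0,1,2,0,3,0,1,1,1,2,1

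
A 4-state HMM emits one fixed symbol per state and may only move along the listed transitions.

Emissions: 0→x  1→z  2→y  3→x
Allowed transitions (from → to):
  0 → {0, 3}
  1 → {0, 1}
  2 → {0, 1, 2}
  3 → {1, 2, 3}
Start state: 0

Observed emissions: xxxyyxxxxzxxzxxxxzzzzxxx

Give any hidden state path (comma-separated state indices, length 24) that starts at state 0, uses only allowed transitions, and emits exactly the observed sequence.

0,0,3,2,2,0,0,0,3,1,0,3,1,0,0,0,3,1,1,1,1,0,0,0

  0: obs=x cand={0,3} pick 0 [start]
  1: obs=x cand={0,3} pick 0 [0->0 ok]
  2: obs=x cand={0,3} pick 3 [0->3 ok]
  3: obs=y cand={2} pick 2 [3->2 ok]
  4: obs=y cand={2} pick 2 [2->2 ok]
  5: obs=x cand={0,3} pick 0 [2->0 ok]
  6: obs=x cand={0,3} pick 0 [0->0 ok]
  7: obs=x cand={0,3} pick 0 [0->0 ok]
  8: obs=x cand={0,3} pick 3 [0->3 ok]
  9: obs=z cand={1} pick 1 [3->1 ok]
  10: obs=x cand={0,3} pick 0 [1->0 ok]
  11: obs=x cand={0,3} pick 3 [0->3 ok]
  12: obs=z cand={1} pick 1 [3->1 ok]
  13: obs=x cand={0,3} pick 0 [1->0 ok]
  14: obs=x cand={0,3} pick 0 [0->0 ok]
  15: obs=x cand={0,3} pick 0 [0->0 ok]
  16: obs=x cand={0,3} pick 3 [0->3 ok]
  17: obs=z cand={1} pick 1 [3->1 ok]
  18: obs=z cand={1} pick 1 [1->1 ok]
  19: obs=z cand={1} pick 1 [1->1 ok]
  20: obs=z cand={1} pick 1 [1->1 ok]
  21: obs=x cand={0,3} pick 0 [1->0 ok]
  22: obs=x cand={0,3} pick 0 [0->0 ok]
  23: obs=x cand={0,3} pick 0 [0->0 ok]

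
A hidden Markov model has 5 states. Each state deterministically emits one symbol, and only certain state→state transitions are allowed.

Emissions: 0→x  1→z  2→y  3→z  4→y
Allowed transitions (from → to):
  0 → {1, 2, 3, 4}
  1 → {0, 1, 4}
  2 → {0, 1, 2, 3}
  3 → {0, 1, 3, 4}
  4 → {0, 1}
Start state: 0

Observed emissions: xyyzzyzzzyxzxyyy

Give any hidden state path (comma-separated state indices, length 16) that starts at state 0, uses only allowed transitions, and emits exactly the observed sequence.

  0: obs=x cand={0} pick 0 [start]
  1: obs=y cand={2,4} pick 2 [0->2 ok]
  2: obs=y cand={2,4} pick 2 [2->2 ok]
  3: obs=z cand={1,3} pick 3 [2->3 ok]
  4: obs=z cand={1,3} pick 1 [3->1 ok]
  5: obs=y cand={2,4} pick 4 [1->4 ok]
  6: obs=z cand={1,3} pick 1 [4->1 ok]
  7: obs=z cand={1,3} pick 1 [1->1 ok]
  8: obs=z cand={1,3} pick 1 [1->1 ok]
  9: obs=y cand={2,4} pick 4 [1->4 ok]
  10: obs=x cand={0} pick 0 [4->0 ok]
  11: obs=z cand={1,3} pick 3 [0->3 ok]
  12: obs=x cand={0} pick 0 [3->0 ok]
  13: obs=y cand={2,4} pick 2 [0->2 ok]
  14: obs=y cand={2,4} pick 2 [2->2 ok]
  15: obs=y cand={2,4} pick 2 [2->2 ok]

0,2,2,3,1,4,1,1,1,4,0,3,0,2,2,2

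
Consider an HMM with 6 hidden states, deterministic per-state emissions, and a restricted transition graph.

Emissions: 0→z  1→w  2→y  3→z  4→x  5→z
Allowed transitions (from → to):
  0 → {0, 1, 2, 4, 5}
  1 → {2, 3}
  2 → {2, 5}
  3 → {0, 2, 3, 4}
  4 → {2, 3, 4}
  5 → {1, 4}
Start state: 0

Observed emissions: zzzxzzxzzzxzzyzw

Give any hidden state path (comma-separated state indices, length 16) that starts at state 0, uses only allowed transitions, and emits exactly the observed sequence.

0,0,5,4,3,3,4,3,3,0,4,3,3,2,5,1

  t0 'z' -> {0,3,5}, take 0 (start)
  t1 'z' -> {0,3,5}, take 0 (0->0 ok)
  t2 'z' -> {0,3,5}, take 5 (0->5 ok)
  t3 'x' -> {4}, take 4 (5->4 ok)
  t4 'z' -> {0,3,5}, take 3 (4->3 ok)
  t5 'z' -> {0,3,5}, take 3 (3->3 ok)
  t6 'x' -> {4}, take 4 (3->4 ok)
  t7 'z' -> {0,3,5}, take 3 (4->3 ok)
  t8 'z' -> {0,3,5}, take 3 (3->3 ok)
  t9 'z' -> {0,3,5}, take 0 (3->0 ok)
  t10 'x' -> {4}, take 4 (0->4 ok)
  t11 'z' -> {0,3,5}, take 3 (4->3 ok)
  t12 'z' -> {0,3,5}, take 3 (3->3 ok)
  t13 'y' -> {2}, take 2 (3->2 ok)
  t14 'z' -> {0,3,5}, take 5 (2->5 ok)
  t15 'w' -> {1}, take 1 (5->1 ok)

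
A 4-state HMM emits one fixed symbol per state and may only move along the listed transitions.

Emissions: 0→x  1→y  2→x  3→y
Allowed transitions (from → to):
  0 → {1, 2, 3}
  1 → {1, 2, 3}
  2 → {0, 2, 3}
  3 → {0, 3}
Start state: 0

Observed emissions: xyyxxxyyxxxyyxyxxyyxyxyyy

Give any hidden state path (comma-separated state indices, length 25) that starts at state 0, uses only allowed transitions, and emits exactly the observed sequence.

  [0] x  {0,2}  => 0  start
  [1] y  {1,3}  => 1  0->1 ok
  [2] y  {1,3}  => 1  1->1 ok
  [3] x  {0,2}  => 2  1->2 ok
  [4] x  {0,2}  => 2  2->2 ok
  [5] x  {0,2}  => 0  2->0 ok
  [6] y  {1,3}  => 3  0->3 ok
  [7] y  {1,3}  => 3  3->3 ok
  [8] x  {0,2}  => 0  3->0 ok
  [9] x  {0,2}  => 2  0->2 ok
  [10] x  {0,2}  => 0  2->0 ok
  [11] y  {1,3}  => 1  0->1 ok
  [12] y  {1,3}  => 3  1->3 ok
  [13] x  {0,2}  => 0  3->0 ok
  [14] y  {1,3}  => 1  0->1 ok
  [15] x  {0,2}  => 2  1->2 ok
  [16] x  {0,2}  => 0  2->0 ok
  [17] y  {1,3}  => 3  0->3 ok
  [18] y  {1,3}  => 3  3->3 ok
  [19] x  {0,2}  => 0  3->0 ok
  [20] y  {1,3}  => 3  0->3 ok
  [21] x  {0,2}  => 0  3->0 ok
  [22] y  {1,3}  => 1  0->1 ok
  [23] y  {1,3}  => 1  1->1 ok
  [24] y  {1,3}  => 1  1->1 ok

0,1,1,2,2,0,3,3,0,2,0,1,3,0,1,2,0,3,3,0,3,0,1,1,1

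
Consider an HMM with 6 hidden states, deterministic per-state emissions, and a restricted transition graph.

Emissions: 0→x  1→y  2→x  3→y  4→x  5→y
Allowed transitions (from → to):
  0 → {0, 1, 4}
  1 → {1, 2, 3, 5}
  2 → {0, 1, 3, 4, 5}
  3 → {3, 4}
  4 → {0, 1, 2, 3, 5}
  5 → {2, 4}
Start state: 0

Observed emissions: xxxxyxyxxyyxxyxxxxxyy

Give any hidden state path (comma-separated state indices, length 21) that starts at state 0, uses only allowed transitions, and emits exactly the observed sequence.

0,4,2,4,3,4,5,4,2,1,5,2,4,5,2,0,0,0,4,1,5

  [0] x  {0,2,4}  => 0  start
  [1] x  {0,2,4}  => 4  0->4 ok
  [2] x  {0,2,4}  => 2  4->2 ok
  [3] x  {0,2,4}  => 4  2->4 ok
  [4] y  {1,3,5}  => 3  4->3 ok
  [5] x  {0,2,4}  => 4  3->4 ok
  [6] y  {1,3,5}  => 5  4->5 ok
  [7] x  {0,2,4}  => 4  5->4 ok
  [8] x  {0,2,4}  => 2  4->2 ok
  [9] y  {1,3,5}  => 1  2->1 ok
  [10] y  {1,3,5}  => 5  1->5 ok
  [11] x  {0,2,4}  => 2  5->2 ok
  [12] x  {0,2,4}  => 4  2->4 ok
  [13] y  {1,3,5}  => 5  4->5 ok
  [14] x  {0,2,4}  => 2  5->2 ok
  [15] x  {0,2,4}  => 0  2->0 ok
  [16] x  {0,2,4}  => 0  0->0 ok
  [17] x  {0,2,4}  => 0  0->0 ok
  [18] x  {0,2,4}  => 4  0->4 ok
  [19] y  {1,3,5}  => 1  4->1 ok
  [20] y  {1,3,5}  => 5  1->5 ok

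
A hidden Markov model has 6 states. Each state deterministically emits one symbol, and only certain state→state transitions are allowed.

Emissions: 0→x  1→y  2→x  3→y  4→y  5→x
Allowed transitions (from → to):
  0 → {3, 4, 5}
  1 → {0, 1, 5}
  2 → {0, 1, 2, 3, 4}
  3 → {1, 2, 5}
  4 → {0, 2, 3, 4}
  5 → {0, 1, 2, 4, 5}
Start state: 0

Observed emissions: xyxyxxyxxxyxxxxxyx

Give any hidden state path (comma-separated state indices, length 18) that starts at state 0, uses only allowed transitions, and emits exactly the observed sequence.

0,4,2,3,5,0,4,0,5,2,1,5,0,5,5,0,3,5

  pos 0: x in {0,2,5}, choose 0; start
  pos 1: y in {1,3,4}, choose 4; 0->4 ok
  pos 2: x in {0,2,5}, choose 2; 4->2 ok
  pos 3: y in {1,3,4}, choose 3; 2->3 ok
  pos 4: x in {0,2,5}, choose 5; 3->5 ok
  pos 5: x in {0,2,5}, choose 0; 5->0 ok
  pos 6: y in {1,3,4}, choose 4; 0->4 ok
  pos 7: x in {0,2,5}, choose 0; 4->0 ok
  pos 8: x in {0,2,5}, choose 5; 0->5 ok
  pos 9: x in {0,2,5}, choose 2; 5->2 ok
  pos 10: y in {1,3,4}, choose 1; 2->1 ok
  pos 11: x in {0,2,5}, choose 5; 1->5 ok
  pos 12: x in {0,2,5}, choose 0; 5->0 ok
  pos 13: x in {0,2,5}, choose 5; 0->5 ok
  pos 14: x in {0,2,5}, choose 5; 5->5 ok
  pos 15: x in {0,2,5}, choose 0; 5->0 ok
  pos 16: y in {1,3,4}, choose 3; 0->3 ok
  pos 17: x in {0,2,5}, choose 5; 3->5 ok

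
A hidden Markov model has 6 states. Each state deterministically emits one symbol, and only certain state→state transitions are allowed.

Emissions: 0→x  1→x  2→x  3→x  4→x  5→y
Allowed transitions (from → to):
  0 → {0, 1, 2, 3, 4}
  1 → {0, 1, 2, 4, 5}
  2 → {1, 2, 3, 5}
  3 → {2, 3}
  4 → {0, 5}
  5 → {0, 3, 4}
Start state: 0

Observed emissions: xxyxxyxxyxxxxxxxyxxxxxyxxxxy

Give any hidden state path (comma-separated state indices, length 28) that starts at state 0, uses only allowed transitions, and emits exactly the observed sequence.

0,4,5,3,2,5,0,2,5,0,3,3,2,1,2,2,5,3,3,3,2,1,5,4,0,2,2,5

  pos 0: x in {0,1,2,3,4}, choose 0; start
  pos 1: x in {0,1,2,3,4}, choose 4; 0->4 ok
  pos 2: y in {5}, choose 5; 4->5 ok
  pos 3: x in {0,1,2,3,4}, choose 3; 5->3 ok
  pos 4: x in {0,1,2,3,4}, choose 2; 3->2 ok
  pos 5: y in {5}, choose 5; 2->5 ok
  pos 6: x in {0,1,2,3,4}, choose 0; 5->0 ok
  pos 7: x in {0,1,2,3,4}, choose 2; 0->2 ok
  pos 8: y in {5}, choose 5; 2->5 ok
  pos 9: x in {0,1,2,3,4}, choose 0; 5->0 ok
  pos 10: x in {0,1,2,3,4}, choose 3; 0->3 ok
  pos 11: x in {0,1,2,3,4}, choose 3; 3->3 ok
  pos 12: x in {0,1,2,3,4}, choose 2; 3->2 ok
  pos 13: x in {0,1,2,3,4}, choose 1; 2->1 ok
  pos 14: x in {0,1,2,3,4}, choose 2; 1->2 ok
  pos 15: x in {0,1,2,3,4}, choose 2; 2->2 ok
  pos 16: y in {5}, choose 5; 2->5 ok
  pos 17: x in {0,1,2,3,4}, choose 3; 5->3 ok
  pos 18: x in {0,1,2,3,4}, choose 3; 3->3 ok
  pos 19: x in {0,1,2,3,4}, choose 3; 3->3 ok
  pos 20: x in {0,1,2,3,4}, choose 2; 3->2 ok
  pos 21: x in {0,1,2,3,4}, choose 1; 2->1 ok
  pos 22: y in {5}, choose 5; 1->5 ok
  pos 23: x in {0,1,2,3,4}, choose 4; 5->4 ok
  pos 24: x in {0,1,2,3,4}, choose 0; 4->0 ok
  pos 25: x in {0,1,2,3,4}, choose 2; 0->2 ok
  pos 26: x in {0,1,2,3,4}, choose 2; 2->2 ok
  pos 27: y in {5}, choose 5; 2->5 ok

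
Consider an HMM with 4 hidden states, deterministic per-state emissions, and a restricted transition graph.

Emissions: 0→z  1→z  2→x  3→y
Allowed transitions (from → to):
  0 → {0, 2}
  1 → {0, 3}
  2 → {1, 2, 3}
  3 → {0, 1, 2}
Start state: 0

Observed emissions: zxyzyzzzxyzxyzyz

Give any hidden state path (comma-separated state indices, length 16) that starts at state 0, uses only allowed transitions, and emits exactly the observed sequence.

  [0] z  {0,1}  => 0  start
  [1] x  {2}  => 2  0->2 ok
  [2] y  {3}  => 3  2->3 ok
  [3] z  {0,1}  => 1  3->1 ok
  [4] y  {3}  => 3  1->3 ok
  [5] z  {0,1}  => 0  3->0 ok
  [6] z  {0,1}  => 0  0->0 ok
  [7] z  {0,1}  => 0  0->0 ok
  [8] x  {2}  => 2  0->2 ok
  [9] y  {3}  => 3  2->3 ok
  [10] z  {0,1}  => 0  3->0 ok
  [11] x  {2}  => 2  0->2 ok
  [12] y  {3}  => 3  2->3 ok
  [13] z  {0,1}  => 1  3->1 ok
  [14] y  {3}  => 3  1->3 ok
  [15] z  {0,1}  => 0  3->0 ok

0,2,3,1,3,0,0,0,2,3,0,2,3,1,3,0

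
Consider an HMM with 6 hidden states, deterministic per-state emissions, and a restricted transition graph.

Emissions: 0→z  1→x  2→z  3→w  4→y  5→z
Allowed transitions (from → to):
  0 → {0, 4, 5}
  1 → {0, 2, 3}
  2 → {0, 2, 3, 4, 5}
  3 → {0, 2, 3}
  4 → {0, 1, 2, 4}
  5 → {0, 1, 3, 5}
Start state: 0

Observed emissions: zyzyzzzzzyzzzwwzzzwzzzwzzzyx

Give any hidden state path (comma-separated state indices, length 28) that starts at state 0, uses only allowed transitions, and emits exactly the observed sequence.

  t0 'z' -> {0,2,5}, take 0 (start)
  t1 'y' -> {4}, take 4 (0->4 ok)
  t2 'z' -> {0,2,5}, take 2 (4->2 ok)
  t3 'y' -> {4}, take 4 (2->4 ok)
  t4 'z' -> {0,2,5}, take 2 (4->2 ok)
  t5 'z' -> {0,2,5}, take 0 (2->0 ok)
  t6 'z' -> {0,2,5}, take 0 (0->0 ok)
  t7 'z' -> {0,2,5}, take 5 (0->5 ok)
  t8 'z' -> {0,2,5}, take 0 (5->0 ok)
  t9 'y' -> {4}, take 4 (0->4 ok)
  t10 'z' -> {0,2,5}, take 0 (4->0 ok)
  t11 'z' -> {0,2,5}, take 5 (0->5 ok)
  t12 'z' -> {0,2,5}, take 5 (5->5 ok)
  t13 'w' -> {3}, take 3 (5->3 ok)
  t14 'w' -> {3}, take 3 (3->3 ok)
  t15 'z' -> {0,2,5}, take 2 (3->2 ok)
  t16 'z' -> {0,2,5}, take 2 (2->2 ok)
  t17 'z' -> {0,2,5}, take 2 (2->2 ok)
  t18 'w' -> {3}, take 3 (2->3 ok)
  t19 'z' -> {0,2,5}, take 0 (3->0 ok)
  t20 'z' -> {0,2,5}, take 5 (0->5 ok)
  t21 'z' -> {0,2,5}, take 5 (5->5 ok)
  t22 'w' -> {3}, take 3 (5->3 ok)
  t23 'z' -> {0,2,5}, take 2 (3->2 ok)
  t24 'z' -> {0,2,5}, take 2 (2->2 ok)
  t25 'z' -> {0,2,5}, take 2 (2->2 ok)
  t26 'y' -> {4}, take 4 (2->4 ok)
  t27 'x' -> {1}, take 1 (4->1 ok)

0,4,2,4,2,0,0,5,0,4,0,5,5,3,3,2,2,2,3,0,5,5,3,2,2,2,4,1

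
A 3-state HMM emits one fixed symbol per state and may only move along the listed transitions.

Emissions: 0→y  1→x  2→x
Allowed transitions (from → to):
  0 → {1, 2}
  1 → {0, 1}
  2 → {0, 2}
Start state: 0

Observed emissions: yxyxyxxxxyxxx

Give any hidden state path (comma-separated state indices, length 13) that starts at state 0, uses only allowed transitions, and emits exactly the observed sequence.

  pos 0: y in {0}, choose 0; start
  pos 1: x in {1,2}, choose 2; 0->2 ok
  pos 2: y in {0}, choose 0; 2->0 ok
  pos 3: x in {1,2}, choose 2; 0->2 ok
  pos 4: y in {0}, choose 0; 2->0 ok
  pos 5: x in {1,2}, choose 2; 0->2 ok
  pos 6: x in {1,2}, choose 2; 2->2 ok
  pos 7: x in {1,2}, choose 2; 2->2 ok
  pos 8: x in {1,2}, choose 2; 2->2 ok
  pos 9: y in {0}, choose 0; 2->0 ok
  pos 10: x in {1,2}, choose 1; 0->1 ok
  pos 11: x in {1,2}, choose 1; 1->1 ok
  pos 12: x in {1,2}, choose 1; 1->1 ok

0,2,0,2,0,2,2,2,2,0,1,1,1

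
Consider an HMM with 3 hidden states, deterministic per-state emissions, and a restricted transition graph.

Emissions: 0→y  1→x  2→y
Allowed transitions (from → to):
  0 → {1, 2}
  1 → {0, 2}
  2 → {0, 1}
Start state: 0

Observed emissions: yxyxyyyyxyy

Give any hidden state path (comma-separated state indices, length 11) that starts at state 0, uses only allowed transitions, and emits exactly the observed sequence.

  [0] y  {0,2}  => 0  start
  [1] x  {1}  => 1  0->1 ok
  [2] y  {0,2}  => 2  1->2 ok
  [3] x  {1}  => 1  2->1 ok
  [4] y  {0,2}  => 0  1->0 ok
  [5] y  {0,2}  => 2  0->2 ok
  [6] y  {0,2}  => 0  2->0 ok
  [7] y  {0,2}  => 2  0->2 ok
  [8] x  {1}  => 1  2->1 ok
  [9] y  {0,2}  => 2  1->2 ok
  [10] y  {0,2}  => 0  2->0 ok

0,1,2,1,0,2,0,2,1,2,0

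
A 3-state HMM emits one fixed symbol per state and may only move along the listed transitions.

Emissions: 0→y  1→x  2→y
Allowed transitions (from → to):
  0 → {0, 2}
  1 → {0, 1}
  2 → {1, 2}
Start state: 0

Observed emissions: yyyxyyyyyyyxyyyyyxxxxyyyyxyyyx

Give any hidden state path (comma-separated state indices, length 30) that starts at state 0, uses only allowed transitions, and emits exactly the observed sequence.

  pos 0: y in {0,2}, choose 0; start
  pos 1: y in {0,2}, choose 0; 0->0 ok
  pos 2: y in {0,2}, choose 2; 0->2 ok
  pos 3: x in {1}, choose 1; 2->1 ok
  pos 4: y in {0,2}, choose 0; 1->0 ok
  pos 5: y in {0,2}, choose 0; 0->0 ok
  pos 6: y in {0,2}, choose 0; 0->0 ok
  pos 7: y in {0,2}, choose 0; 0->0 ok
  pos 8: y in {0,2}, choose 0; 0->0 ok
  pos 9: y in {0,2}, choose 0; 0->0 ok
  pos 10: y in {0,2}, choose 2; 0->2 ok
  pos 11: x in {1}, choose 1; 2->1 ok
  pos 12: y in {0,2}, choose 0; 1->0 ok
  pos 13: y in {0,2}, choose 2; 0->2 ok
  pos 14: y in {0,2}, choose 2; 2->2 ok
  pos 15: y in {0,2}, choose 2; 2->2 ok
  pos 16: y in {0,2}, choose 2; 2->2 ok
  pos 17: x in {1}, choose 1; 2->1 ok
  pos 18: x in {1}, choose 1; 1->1 ok
  pos 19: x in {1}, choose 1; 1->1 ok
  pos 20: x in {1}, choose 1; 1->1 ok
  pos 21: y in {0,2}, choose 0; 1->0 ok
  pos 22: y in {0,2}, choose 0; 0->0 ok
  pos 23: y in {0,2}, choose 0; 0->0 ok
  pos 24: y in {0,2}, choose 2; 0->2 ok
  pos 25: x in {1}, choose 1; 2->1 ok
  pos 26: y in {0,2}, choose 0; 1->0 ok
  pos 27: y in {0,2}, choose 2; 0->2 ok
  pos 28: y in {0,2}, choose 2; 2->2 ok
  pos 29: x in {1}, choose 1; 2->1 ok

0,0,2,1,0,0,0,0,0,0,2,1,0,2,2,2,2,1,1,1,1,0,0,0,2,1,0,2,2,1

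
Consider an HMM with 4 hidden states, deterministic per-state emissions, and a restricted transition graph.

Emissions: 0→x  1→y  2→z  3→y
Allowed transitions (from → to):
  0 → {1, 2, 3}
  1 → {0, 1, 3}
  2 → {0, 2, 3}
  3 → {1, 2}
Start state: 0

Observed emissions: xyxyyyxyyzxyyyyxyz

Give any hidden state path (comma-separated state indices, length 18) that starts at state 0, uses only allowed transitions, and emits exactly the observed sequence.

  [0] x  {0}  => 0  start
  [1] y  {1,3}  => 1  0->1 ok
  [2] x  {0}  => 0  1->0 ok
  [3] y  {1,3}  => 3  0->3 ok
  [4] y  {1,3}  => 1  3->1 ok
  [5] y  {1,3}  => 1  1->1 ok
  [6] x  {0}  => 0  1->0 ok
  [7] y  {1,3}  => 1  0->1 ok
  [8] y  {1,3}  => 3  1->3 ok
  [9] z  {2}  => 2  3->2 ok
  [10] x  {0}  => 0  2->0 ok
  [11] y  {1,3}  => 1  0->1 ok
  [12] y  {1,3}  => 3  1->3 ok
  [13] y  {1,3}  => 1  3->1 ok
  [14] y  {1,3}  => 1  1->1 ok
  [15] x  {0}  => 0  1->0 ok
  [16] y  {1,3}  => 3  0->3 ok
  [17] z  {2}  => 2  3->2 ok

0,1,0,3,1,1,0,1,3,2,0,1,3,1,1,0,3,2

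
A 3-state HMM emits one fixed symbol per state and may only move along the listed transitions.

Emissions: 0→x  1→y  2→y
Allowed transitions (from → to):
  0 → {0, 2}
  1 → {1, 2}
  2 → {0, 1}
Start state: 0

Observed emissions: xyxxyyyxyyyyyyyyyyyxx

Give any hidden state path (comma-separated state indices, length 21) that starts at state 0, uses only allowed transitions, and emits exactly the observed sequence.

0,2,0,0,2,1,2,0,2,1,1,1,1,2,1,1,2,1,2,0,0

  t0 'x' -> {0}, take 0 (start)
  t1 'y' -> {1,2}, take 2 (0->2 ok)
  t2 'x' -> {0}, take 0 (2->0 ok)
  t3 'x' -> {0}, take 0 (0->0 ok)
  t4 'y' -> {1,2}, take 2 (0->2 ok)
  t5 'y' -> {1,2}, take 1 (2->1 ok)
  t6 'y' -> {1,2}, take 2 (1->2 ok)
  t7 'x' -> {0}, take 0 (2->0 ok)
  t8 'y' -> {1,2}, take 2 (0->2 ok)
  t9 'y' -> {1,2}, take 1 (2->1 ok)
  t10 'y' -> {1,2}, take 1 (1->1 ok)
  t11 'y' -> {1,2}, take 1 (1->1 ok)
  t12 'y' -> {1,2}, take 1 (1->1 ok)
  t13 'y' -> {1,2}, take 2 (1->2 ok)
  t14 'y' -> {1,2}, take 1 (2->1 ok)
  t15 'y' -> {1,2}, take 1 (1->1 ok)
  t16 'y' -> {1,2}, take 2 (1->2 ok)
  t17 'y' -> {1,2}, take 1 (2->1 ok)
  t18 'y' -> {1,2}, take 2 (1->2 ok)
  t19 'x' -> {0}, take 0 (2->0 ok)
  t20 'x' -> {0}, take 0 (0->0 ok)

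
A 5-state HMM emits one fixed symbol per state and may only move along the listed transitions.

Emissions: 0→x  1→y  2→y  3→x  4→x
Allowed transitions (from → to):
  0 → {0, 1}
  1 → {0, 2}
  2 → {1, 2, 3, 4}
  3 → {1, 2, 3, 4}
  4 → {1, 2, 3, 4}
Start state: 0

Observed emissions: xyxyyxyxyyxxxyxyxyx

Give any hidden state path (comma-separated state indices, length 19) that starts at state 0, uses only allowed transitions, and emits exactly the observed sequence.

0,1,0,1,2,4,1,0,1,2,4,4,3,1,0,1,0,1,0

  [0] x  {0,3,4}  => 0  start
  [1] y  {1,2}  => 1  0->1 ok
  [2] x  {0,3,4}  => 0  1->0 ok
  [3] y  {1,2}  => 1  0->1 ok
  [4] y  {1,2}  => 2  1->2 ok
  [5] x  {0,3,4}  => 4  2->4 ok
  [6] y  {1,2}  => 1  4->1 ok
  [7] x  {0,3,4}  => 0  1->0 ok
  [8] y  {1,2}  => 1  0->1 ok
  [9] y  {1,2}  => 2  1->2 ok
  [10] x  {0,3,4}  => 4  2->4 ok
  [11] x  {0,3,4}  => 4  4->4 ok
  [12] x  {0,3,4}  => 3  4->3 ok
  [13] y  {1,2}  => 1  3->1 ok
  [14] x  {0,3,4}  => 0  1->0 ok
  [15] y  {1,2}  => 1  0->1 ok
  [16] x  {0,3,4}  => 0  1->0 ok
  [17] y  {1,2}  => 1  0->1 ok
  [18] x  {0,3,4}  => 0  1->0 ok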